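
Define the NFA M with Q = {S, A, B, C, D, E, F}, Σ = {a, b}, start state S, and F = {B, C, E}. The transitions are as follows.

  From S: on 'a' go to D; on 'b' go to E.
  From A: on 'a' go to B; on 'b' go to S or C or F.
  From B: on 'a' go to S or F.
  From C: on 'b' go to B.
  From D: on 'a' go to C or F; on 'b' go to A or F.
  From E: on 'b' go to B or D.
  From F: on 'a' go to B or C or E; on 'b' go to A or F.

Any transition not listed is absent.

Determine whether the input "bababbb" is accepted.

Start in {S}.
Read 'b': {S} → {E}.
Read 'a': {E} → ∅.
The set is empty and remains empty for the remaining 5 symbols.
The final set ∅ contains no accepting state.

No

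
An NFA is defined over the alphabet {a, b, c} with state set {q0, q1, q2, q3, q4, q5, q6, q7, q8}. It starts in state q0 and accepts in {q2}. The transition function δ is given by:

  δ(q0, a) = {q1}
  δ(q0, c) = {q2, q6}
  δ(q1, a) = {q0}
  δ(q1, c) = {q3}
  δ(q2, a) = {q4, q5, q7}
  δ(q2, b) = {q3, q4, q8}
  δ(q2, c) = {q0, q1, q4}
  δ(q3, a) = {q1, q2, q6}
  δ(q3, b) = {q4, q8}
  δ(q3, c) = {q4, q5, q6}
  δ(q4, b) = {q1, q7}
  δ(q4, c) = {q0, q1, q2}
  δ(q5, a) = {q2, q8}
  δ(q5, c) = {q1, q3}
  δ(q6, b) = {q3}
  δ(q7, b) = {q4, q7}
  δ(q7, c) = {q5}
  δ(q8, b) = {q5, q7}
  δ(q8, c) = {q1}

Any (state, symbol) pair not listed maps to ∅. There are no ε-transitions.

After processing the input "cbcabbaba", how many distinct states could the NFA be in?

4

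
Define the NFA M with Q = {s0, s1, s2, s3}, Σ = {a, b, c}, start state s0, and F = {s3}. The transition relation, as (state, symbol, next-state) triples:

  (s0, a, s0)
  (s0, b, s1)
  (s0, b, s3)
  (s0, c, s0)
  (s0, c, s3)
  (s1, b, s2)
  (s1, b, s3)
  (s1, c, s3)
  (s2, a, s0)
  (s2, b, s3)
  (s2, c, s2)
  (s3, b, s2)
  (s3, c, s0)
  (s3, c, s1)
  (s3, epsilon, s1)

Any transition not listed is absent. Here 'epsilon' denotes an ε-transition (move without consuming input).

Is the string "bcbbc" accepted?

Yes

Start in {s0}.
Read 'b': {s0} → {s1, s3}.
Read 'c': {s1, s3} → {s0, s1, s3}.
Read 'b': {s0, s1, s3} → {s1, s2, s3}.
Read 'b': {s1, s2, s3} → {s1, s2, s3}.
Read 'c': {s1, s2, s3} → {s0, s1, s2, s3}.
The final set {s0, s1, s2, s3} contains the accepting state s3.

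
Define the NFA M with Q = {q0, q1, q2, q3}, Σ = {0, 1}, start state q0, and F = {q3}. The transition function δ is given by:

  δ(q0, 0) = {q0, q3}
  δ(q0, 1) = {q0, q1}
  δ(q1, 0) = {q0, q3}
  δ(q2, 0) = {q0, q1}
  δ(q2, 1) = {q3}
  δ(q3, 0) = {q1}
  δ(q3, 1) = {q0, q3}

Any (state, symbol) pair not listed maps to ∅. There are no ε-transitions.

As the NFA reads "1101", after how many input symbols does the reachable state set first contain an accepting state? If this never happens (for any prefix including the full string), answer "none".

Start in {q0}.
Read '1': q0→{q0, q1}; now {q0, q1}.
Read '1': q0→{q0, q1}, q1→∅; now {q0, q1}.
Read '0': q0→{q0, q3}, q1→{q0, q3}; now {q0, q3}.
None of the earlier sets intersect F, but {q0, q3} does.

3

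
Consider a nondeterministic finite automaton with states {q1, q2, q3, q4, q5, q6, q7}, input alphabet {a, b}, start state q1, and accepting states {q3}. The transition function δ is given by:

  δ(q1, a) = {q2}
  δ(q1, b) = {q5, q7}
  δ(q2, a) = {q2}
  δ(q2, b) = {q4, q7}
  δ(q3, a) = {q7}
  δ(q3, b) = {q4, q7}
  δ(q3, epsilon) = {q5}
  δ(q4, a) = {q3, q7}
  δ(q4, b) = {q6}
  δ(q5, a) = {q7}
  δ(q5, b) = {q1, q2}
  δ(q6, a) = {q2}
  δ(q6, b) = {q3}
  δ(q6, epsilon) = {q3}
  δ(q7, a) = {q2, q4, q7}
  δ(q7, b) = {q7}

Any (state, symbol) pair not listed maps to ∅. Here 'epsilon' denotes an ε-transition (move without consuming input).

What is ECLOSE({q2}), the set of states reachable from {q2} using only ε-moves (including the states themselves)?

Begin with {q2}.
No ε-moves leave this set, so the closure equals the set itself.

{q2}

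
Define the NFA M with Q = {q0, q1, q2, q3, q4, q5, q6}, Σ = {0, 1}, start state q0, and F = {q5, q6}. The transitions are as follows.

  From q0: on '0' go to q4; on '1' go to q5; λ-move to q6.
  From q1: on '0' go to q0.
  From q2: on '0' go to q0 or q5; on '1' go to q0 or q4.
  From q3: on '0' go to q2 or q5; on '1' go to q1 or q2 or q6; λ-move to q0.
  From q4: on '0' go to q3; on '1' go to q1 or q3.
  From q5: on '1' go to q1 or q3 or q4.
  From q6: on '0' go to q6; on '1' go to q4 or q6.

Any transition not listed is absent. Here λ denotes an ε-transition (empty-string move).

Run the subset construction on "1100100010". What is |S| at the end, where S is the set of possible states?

6

Start: ε-closure({q0}) = {q0, q6}.
Read '1': {q0, q6} → {q4, q5, q6}.
Read '1': {q4, q5, q6} → {q0, q1, q3, q4, q6}.
Read '0': {q0, q1, q3, q4, q6} → {q0, q2, q3, q4, q5, q6}.
Read '0': {q0, q2, q3, q4, q5, q6} → {q0, q2, q3, q4, q5, q6}.
Read '1': {q0, q2, q3, q4, q5, q6} → {q0, q1, q2, q3, q4, q5, q6}.
Read '0': {q0, q1, q2, q3, q4, q5, q6} → {q0, q2, q3, q4, q5, q6}.
Read '0': {q0, q2, q3, q4, q5, q6} → {q0, q2, q3, q4, q5, q6}.
Read '0': {q0, q2, q3, q4, q5, q6} → {q0, q2, q3, q4, q5, q6}.
Read '1': {q0, q2, q3, q4, q5, q6} → {q0, q1, q2, q3, q4, q5, q6}.
Read '0': {q0, q1, q2, q3, q4, q5, q6} → {q0, q2, q3, q4, q5, q6}.
That set has 6 states.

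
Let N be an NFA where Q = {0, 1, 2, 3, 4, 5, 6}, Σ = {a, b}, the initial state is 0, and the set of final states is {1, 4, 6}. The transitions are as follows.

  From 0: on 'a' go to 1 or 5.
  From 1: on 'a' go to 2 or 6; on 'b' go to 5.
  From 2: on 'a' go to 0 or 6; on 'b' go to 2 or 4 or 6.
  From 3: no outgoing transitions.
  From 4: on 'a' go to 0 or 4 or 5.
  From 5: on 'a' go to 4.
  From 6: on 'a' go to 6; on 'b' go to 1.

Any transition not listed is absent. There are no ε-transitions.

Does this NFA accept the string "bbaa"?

No

Start in {0}.
Read 'b': {0} → ∅.
The set is empty and remains empty for the remaining 3 symbols.
The final set ∅ contains no accepting state.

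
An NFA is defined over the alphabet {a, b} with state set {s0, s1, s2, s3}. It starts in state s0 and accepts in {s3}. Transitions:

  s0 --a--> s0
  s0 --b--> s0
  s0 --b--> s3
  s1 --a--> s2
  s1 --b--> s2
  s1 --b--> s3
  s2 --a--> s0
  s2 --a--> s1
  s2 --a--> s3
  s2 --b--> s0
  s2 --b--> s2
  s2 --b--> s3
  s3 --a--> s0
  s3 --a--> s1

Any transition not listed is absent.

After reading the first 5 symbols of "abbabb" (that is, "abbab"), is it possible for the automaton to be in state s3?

Start in {s0}.
Read 'a': {s0} → {s0}.
Read 'b': {s0} → {s0, s3}.
Read 'b': {s0, s3} → {s0, s3}.
Read 'a': {s0, s3} → {s0, s1}.
Read 'b': {s0, s1} → {s0, s2, s3}.
State s3 is in {s0, s2, s3}.

Yes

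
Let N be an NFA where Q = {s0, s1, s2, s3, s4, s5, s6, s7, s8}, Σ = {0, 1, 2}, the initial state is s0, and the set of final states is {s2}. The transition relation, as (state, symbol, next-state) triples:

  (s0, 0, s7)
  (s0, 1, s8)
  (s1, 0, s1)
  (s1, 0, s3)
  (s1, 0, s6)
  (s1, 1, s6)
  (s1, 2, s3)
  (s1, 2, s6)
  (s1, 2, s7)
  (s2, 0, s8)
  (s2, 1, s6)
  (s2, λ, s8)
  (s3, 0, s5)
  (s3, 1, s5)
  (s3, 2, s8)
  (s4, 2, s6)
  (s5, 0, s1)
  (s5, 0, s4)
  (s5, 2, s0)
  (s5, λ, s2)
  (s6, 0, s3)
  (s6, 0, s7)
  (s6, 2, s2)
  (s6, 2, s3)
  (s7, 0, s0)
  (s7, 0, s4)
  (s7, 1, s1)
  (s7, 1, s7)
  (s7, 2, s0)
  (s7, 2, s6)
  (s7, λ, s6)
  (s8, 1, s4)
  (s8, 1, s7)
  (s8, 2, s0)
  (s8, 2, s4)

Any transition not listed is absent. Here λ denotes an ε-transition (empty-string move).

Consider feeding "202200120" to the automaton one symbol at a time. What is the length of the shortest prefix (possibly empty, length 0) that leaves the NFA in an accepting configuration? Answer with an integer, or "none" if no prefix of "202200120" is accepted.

none

Start in {s0}.
Read '2': {s0} → ∅.
The set is empty and remains empty for the remaining 8 symbols.
No reachable set along the way intersects F.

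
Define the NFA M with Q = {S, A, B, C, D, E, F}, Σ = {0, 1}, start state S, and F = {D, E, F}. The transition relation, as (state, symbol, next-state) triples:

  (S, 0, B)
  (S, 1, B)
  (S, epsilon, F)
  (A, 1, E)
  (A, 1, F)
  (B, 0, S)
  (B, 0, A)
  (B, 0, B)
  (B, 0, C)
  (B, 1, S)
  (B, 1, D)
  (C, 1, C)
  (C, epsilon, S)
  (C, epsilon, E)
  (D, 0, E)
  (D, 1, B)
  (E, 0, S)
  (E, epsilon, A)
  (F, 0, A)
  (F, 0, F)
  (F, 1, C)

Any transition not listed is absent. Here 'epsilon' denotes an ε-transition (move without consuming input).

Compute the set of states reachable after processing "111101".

Start: ε-closure({S}) = {S, F}.
Read '1': S→{B}, F→{C}; union {B, C}; ε-closure = {S, A, B, C, E, F}.
Read '1': S→{B}, A→{E, F}, B→{S, D}, C→{C}, E→∅, F→{C}; union {S, B, C, D, E, F}; ε-closure = {S, A, B, C, D, E, F}.
Read '1': S→{B}, A→{E, F}, B→{S, D}, C→{C}, D→{B}, E→∅, F→{C}; union {S, B, C, D, E, F}; ε-closure = {S, A, B, C, D, E, F}.
Read '1': S→{B}, A→{E, F}, B→{S, D}, C→{C}, D→{B}, E→∅, F→{C}; union {S, B, C, D, E, F}; ε-closure = {S, A, B, C, D, E, F}.
Read '0': S→{B}, A→∅, B→{S, A, B, C}, C→∅, D→{E}, E→{S}, F→{A, F}; now {S, A, B, C, E, F}.
Read '1': S→{B}, A→{E, F}, B→{S, D}, C→{C}, E→∅, F→{C}; union {S, B, C, D, E, F}; ε-closure = {S, A, B, C, D, E, F}.

{S, A, B, C, D, E, F}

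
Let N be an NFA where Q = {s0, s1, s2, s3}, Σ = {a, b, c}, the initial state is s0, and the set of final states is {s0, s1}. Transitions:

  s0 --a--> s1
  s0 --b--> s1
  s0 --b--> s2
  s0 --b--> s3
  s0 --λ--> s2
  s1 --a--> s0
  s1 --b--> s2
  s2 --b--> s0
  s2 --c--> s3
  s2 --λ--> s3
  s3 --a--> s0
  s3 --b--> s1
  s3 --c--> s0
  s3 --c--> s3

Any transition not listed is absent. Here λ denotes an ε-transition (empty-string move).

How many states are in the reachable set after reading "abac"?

Start: ε-closure({s0}) = {s0, s2, s3}.
Read 'a': s0→{s1}, s2→∅, s3→{s0}; union {s0, s1}; ε-closure = {s0, s1, s2, s3}.
Read 'b': s0→{s1, s2, s3}, s1→{s2}, s2→{s0}, s3→{s1}; now {s0, s1, s2, s3}.
Read 'a': s0→{s1}, s1→{s0}, s2→∅, s3→{s0}; union {s0, s1}; ε-closure = {s0, s1, s2, s3}.
Read 'c': s0→∅, s1→∅, s2→{s3}, s3→{s0, s3}; union {s0, s3}; ε-closure = {s0, s2, s3}.
That set has 3 states.

3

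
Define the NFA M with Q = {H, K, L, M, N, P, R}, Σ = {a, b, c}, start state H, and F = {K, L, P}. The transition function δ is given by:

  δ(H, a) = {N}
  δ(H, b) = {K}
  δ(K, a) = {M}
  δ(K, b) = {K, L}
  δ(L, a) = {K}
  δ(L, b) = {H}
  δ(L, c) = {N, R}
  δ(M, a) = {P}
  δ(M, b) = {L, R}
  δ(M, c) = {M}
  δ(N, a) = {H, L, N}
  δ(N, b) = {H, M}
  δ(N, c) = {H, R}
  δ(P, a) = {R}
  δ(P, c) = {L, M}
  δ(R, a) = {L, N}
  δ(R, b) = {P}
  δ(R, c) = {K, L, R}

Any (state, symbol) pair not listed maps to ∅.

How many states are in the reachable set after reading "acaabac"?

4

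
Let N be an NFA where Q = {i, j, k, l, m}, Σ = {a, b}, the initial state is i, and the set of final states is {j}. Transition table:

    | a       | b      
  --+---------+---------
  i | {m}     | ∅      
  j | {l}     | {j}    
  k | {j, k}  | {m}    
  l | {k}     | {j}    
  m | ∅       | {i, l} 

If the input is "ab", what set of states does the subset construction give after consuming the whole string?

{i, l}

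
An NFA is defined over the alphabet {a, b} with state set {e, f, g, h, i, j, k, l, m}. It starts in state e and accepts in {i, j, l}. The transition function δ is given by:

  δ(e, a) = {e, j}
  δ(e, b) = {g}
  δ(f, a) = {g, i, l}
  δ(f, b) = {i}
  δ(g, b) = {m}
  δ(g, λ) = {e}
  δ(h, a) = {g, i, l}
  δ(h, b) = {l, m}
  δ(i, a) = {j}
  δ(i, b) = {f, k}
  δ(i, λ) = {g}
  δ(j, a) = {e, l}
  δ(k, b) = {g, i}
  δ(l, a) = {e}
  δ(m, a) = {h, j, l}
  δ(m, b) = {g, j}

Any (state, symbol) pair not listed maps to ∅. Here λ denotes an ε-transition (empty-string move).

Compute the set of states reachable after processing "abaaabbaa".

{e, g, i, j, l}

Start in {e}.
Read 'a': e→{e, j}; now {e, j}.
Read 'b': e→{g}, j→∅; union {g}; ε-closure = {e, g}.
Read 'a': e→{e, j}, g→∅; now {e, j}.
Read 'a': e→{e, j}, j→{e, l}; now {e, j, l}.
Read 'a': e→{e, j}, j→{e, l}, l→{e}; now {e, j, l}.
Read 'b': e→{g}, j→∅, l→∅; union {g}; ε-closure = {e, g}.
Read 'b': e→{g}, g→{m}; union {g, m}; ε-closure = {e, g, m}.
Read 'a': e→{e, j}, g→∅, m→{h, j, l}; now {e, h, j, l}.
Read 'a': e→{e, j}, h→{g, i, l}, j→{e, l}, l→{e}; now {e, g, i, j, l}.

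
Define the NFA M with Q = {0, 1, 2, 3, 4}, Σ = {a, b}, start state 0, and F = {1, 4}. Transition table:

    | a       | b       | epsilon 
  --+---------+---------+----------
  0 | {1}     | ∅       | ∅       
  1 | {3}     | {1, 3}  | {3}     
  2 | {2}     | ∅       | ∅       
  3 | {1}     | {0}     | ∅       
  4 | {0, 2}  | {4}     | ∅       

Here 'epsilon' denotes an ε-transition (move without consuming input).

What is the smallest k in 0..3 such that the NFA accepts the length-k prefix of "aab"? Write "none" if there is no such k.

1

Start in {0}.
Read 'a': 0→{1}; union {1}; ε-closure = {1, 3}.
None of the earlier sets intersect F, but {1, 3} does.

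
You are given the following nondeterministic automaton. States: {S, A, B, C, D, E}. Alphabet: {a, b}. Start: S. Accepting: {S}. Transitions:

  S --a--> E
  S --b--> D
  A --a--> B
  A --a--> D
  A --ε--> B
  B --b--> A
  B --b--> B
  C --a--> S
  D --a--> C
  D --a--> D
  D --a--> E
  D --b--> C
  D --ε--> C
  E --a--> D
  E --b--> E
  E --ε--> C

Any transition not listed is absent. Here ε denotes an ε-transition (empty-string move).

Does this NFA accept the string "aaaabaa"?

Yes

Start in {S}.
Read 'a': S→{E}; union {E}; ε-closure = {C, E}.
Read 'a': C→{S}, E→{D}; union {S, D}; ε-closure = {S, C, D}.
Read 'a': S→{E}, C→{S}, D→{C, D, E}; now {S, C, D, E}.
Read 'a': S→{E}, C→{S}, D→{C, D, E}, E→{D}; now {S, C, D, E}.
Read 'b': S→{D}, C→∅, D→{C}, E→{E}; now {C, D, E}.
Read 'a': C→{S}, D→{C, D, E}, E→{D}; now {S, C, D, E}.
Read 'a': S→{E}, C→{S}, D→{C, D, E}, E→{D}; now {S, C, D, E}.
The final set {S, C, D, E} contains the accepting state S.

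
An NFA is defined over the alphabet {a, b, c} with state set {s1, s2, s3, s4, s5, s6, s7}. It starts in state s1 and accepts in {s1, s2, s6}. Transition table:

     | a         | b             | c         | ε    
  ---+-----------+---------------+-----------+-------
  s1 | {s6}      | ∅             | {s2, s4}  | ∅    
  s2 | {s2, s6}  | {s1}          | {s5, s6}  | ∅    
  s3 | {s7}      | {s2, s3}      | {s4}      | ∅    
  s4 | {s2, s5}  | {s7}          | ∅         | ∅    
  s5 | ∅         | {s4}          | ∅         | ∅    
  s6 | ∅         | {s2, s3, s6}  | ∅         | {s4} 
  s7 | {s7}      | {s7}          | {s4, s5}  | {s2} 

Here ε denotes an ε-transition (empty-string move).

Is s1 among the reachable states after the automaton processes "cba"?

Start in {s1}.
Read 'c': {s1} → {s2, s4}.
Read 'b': {s2, s4} → {s1, s2, s7}.
Read 'a': {s1, s2, s7} → {s2, s4, s6, s7}.
State s1 is not in {s2, s4, s6, s7}.

No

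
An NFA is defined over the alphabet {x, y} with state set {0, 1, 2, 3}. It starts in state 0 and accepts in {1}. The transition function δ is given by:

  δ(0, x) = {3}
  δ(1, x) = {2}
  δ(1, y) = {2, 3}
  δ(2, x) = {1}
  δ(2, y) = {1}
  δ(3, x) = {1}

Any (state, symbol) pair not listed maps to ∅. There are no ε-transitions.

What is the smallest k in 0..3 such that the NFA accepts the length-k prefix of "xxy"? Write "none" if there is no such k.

2

Start in {0}.
Read 'x': {0} → {3}.
Read 'x': {3} → {1}.
None of the earlier sets intersect F, but {1} does.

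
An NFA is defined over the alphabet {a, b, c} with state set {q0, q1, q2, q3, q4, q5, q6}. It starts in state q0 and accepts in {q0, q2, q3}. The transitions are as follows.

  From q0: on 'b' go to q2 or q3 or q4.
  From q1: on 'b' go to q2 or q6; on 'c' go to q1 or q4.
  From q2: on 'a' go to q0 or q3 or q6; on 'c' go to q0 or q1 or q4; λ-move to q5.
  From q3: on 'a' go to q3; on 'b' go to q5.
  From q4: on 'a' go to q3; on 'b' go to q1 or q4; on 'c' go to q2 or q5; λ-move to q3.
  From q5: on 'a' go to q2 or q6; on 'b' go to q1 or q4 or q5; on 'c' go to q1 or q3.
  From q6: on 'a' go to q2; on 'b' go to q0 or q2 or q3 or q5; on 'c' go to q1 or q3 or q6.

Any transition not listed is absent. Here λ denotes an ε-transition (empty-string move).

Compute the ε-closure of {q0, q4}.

Begin with {q0, q4}.
ε-move q4 → q3; add q3.

{q0, q3, q4}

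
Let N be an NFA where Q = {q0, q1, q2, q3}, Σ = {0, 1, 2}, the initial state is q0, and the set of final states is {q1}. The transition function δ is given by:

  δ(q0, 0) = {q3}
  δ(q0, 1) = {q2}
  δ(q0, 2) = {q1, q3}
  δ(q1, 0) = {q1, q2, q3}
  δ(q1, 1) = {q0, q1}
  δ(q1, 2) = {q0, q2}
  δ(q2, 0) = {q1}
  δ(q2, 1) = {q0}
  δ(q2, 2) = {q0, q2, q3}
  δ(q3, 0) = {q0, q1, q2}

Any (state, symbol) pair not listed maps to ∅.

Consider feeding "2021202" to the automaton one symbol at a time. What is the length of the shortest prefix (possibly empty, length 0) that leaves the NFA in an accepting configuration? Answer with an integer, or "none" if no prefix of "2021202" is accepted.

1

Start in {q0}.
Read '2': {q0} → {q1, q3}.
None of the earlier sets intersect F, but {q1, q3} does.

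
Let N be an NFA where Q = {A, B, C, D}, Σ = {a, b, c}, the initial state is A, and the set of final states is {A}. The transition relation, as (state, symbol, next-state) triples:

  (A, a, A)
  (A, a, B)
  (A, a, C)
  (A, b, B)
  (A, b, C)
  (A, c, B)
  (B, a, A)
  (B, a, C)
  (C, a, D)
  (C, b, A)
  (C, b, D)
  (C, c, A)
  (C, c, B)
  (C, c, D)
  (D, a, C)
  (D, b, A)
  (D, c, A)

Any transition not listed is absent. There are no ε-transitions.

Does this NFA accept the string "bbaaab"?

Yes

Start in {A}.
Read 'b': {A} → {B, C}.
Read 'b': {B, C} → {A, D}.
Read 'a': {A, D} → {A, B, C}.
Read 'a': {A, B, C} → {A, B, C, D}.
Read 'a': {A, B, C, D} → {A, B, C, D}.
Read 'b': {A, B, C, D} → {A, B, C, D}.
The final set {A, B, C, D} contains the accepting state A.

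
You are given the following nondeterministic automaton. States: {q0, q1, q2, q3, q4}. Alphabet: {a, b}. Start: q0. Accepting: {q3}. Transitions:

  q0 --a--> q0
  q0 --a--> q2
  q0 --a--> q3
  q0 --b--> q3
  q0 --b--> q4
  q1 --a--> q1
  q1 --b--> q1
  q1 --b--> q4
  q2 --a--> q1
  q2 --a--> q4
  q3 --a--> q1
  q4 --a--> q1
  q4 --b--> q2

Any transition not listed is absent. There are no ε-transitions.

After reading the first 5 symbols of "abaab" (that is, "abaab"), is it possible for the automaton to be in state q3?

No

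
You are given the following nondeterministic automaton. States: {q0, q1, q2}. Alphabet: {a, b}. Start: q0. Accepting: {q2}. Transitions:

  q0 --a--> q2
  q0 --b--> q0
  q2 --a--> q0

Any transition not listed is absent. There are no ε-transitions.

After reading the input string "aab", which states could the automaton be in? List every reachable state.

{q0}

Start in {q0}.
Read 'a': q0→{q2}; now {q2}.
Read 'a': q2→{q0}; now {q0}.
Read 'b': q0→{q0}; now {q0}.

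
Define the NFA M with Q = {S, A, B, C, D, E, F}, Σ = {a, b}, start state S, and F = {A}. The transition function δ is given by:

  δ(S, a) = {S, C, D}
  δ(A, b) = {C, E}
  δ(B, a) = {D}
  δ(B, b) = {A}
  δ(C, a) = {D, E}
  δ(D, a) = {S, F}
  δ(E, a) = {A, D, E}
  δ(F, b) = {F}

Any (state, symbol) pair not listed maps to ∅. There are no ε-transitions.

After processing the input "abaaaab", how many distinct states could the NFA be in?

0

Start in {S}.
Read 'a': {S} → {S, C, D}.
Read 'b': {S, C, D} → ∅.
The set is empty and remains empty for the remaining 5 symbols.
That set has 0 states.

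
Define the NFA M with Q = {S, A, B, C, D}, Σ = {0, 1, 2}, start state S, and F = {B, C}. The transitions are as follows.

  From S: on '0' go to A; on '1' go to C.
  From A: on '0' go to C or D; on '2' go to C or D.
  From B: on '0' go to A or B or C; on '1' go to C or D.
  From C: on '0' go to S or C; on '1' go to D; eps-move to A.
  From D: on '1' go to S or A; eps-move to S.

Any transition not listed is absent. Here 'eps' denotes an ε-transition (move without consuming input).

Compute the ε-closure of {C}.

Begin with {C}.
ε-move C → A; add A.

{A, C}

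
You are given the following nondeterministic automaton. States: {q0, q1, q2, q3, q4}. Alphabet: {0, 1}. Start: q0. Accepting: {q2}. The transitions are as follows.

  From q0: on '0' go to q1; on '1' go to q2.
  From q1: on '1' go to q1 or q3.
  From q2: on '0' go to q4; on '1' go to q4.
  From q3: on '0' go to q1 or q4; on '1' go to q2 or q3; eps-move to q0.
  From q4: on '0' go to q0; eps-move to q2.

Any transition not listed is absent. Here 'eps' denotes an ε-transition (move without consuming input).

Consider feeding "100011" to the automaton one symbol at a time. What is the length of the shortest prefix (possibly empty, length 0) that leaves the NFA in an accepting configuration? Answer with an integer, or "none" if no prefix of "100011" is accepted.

Start in {q0}.
Read '1': q0→{q2}; now {q2}.
None of the earlier sets intersect F, but {q2} does.

1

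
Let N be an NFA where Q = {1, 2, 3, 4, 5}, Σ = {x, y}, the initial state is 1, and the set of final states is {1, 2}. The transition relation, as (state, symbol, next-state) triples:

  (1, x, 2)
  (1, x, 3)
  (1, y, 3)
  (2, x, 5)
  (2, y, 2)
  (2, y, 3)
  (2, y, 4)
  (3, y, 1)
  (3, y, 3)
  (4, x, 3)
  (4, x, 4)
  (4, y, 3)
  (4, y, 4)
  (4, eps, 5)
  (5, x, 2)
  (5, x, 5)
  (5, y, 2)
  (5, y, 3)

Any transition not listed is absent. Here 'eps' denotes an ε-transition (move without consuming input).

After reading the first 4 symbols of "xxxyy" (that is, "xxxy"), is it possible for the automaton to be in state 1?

No

Start in {1}.
Read 'x': 1→{2, 3}; now {2, 3}.
Read 'x': 2→{5}, 3→∅; now {5}.
Read 'x': 5→{2, 5}; now {2, 5}.
Read 'y': 2→{2, 3, 4}, 5→{2, 3}; union {2, 3, 4}; ε-closure = {2, 3, 4, 5}.
State 1 is not in {2, 3, 4, 5}.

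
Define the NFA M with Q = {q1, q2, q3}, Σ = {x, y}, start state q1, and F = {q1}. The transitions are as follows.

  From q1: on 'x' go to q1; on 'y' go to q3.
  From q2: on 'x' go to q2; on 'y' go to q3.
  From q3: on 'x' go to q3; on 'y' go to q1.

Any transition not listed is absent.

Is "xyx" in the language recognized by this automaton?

Start in {q1}.
Read 'x': q1→{q1}; now {q1}.
Read 'y': q1→{q3}; now {q3}.
Read 'x': q3→{q3}; now {q3}.
The final set {q3} contains no accepting state.

No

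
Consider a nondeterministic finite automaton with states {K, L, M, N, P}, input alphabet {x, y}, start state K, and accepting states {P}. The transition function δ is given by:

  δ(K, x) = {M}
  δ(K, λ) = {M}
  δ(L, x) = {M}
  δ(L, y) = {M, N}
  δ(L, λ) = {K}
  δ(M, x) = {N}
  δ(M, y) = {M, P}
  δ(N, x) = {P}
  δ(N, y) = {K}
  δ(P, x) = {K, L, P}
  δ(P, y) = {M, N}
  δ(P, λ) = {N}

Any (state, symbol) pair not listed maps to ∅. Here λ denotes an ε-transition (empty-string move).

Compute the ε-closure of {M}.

Begin with {M}.
No ε-moves leave this set, so the closure equals the set itself.

{M}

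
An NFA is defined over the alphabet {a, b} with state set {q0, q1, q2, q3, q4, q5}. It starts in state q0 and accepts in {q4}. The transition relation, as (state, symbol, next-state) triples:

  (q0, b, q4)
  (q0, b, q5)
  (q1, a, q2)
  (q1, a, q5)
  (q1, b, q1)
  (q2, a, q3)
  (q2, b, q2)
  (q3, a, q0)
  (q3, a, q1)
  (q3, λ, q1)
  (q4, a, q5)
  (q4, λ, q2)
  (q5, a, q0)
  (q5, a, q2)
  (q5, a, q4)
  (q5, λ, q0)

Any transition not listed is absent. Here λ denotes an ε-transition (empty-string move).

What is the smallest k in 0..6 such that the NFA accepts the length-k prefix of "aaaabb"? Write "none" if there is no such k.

none

Start in {q0}.
Read 'a': q0→∅; now ∅.
The set is empty and remains empty for the remaining 5 symbols.
No reachable set along the way intersects F.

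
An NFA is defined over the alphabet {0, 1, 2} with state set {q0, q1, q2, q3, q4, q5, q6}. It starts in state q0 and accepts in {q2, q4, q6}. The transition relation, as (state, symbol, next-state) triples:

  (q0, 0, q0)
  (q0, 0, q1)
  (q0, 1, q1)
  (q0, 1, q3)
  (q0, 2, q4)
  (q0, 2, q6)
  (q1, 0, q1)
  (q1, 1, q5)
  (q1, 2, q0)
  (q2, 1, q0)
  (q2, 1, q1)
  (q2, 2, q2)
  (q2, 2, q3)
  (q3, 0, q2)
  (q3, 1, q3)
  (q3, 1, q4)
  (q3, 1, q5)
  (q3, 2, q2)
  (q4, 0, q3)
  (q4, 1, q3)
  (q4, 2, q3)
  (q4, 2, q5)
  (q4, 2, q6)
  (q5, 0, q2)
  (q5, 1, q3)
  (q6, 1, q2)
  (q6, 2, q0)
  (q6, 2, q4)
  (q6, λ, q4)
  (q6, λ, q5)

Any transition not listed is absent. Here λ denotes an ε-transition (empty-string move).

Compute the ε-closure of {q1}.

{q1}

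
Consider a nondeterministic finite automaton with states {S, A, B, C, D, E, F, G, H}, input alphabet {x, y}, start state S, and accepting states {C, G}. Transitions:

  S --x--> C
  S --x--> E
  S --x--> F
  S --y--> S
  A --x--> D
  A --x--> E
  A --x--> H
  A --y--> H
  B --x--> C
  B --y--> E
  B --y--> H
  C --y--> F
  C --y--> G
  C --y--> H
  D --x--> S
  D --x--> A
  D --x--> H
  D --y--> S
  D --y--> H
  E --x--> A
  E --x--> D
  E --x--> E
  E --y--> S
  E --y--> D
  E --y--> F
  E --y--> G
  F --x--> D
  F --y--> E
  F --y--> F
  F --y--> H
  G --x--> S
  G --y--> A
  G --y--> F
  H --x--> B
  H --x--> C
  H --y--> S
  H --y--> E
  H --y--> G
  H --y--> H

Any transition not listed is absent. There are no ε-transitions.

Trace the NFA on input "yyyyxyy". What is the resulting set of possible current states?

Start in {S}.
Read 'y': S→{S}; now {S}.
Read 'y': S→{S}; now {S}.
Read 'y': S→{S}; now {S}.
Read 'y': S→{S}; now {S}.
Read 'x': S→{C, E, F}; now {C, E, F}.
Read 'y': C→{F, G, H}, E→{S, D, F, G}, F→{E, F, H}; now {S, D, E, F, G, H}.
Read 'y': S→{S}, D→{S, H}, E→{S, D, F, G}, F→{E, F, H}, G→{A, F}, H→{S, E, G, H}; now {S, A, D, E, F, G, H}.

{S, A, D, E, F, G, H}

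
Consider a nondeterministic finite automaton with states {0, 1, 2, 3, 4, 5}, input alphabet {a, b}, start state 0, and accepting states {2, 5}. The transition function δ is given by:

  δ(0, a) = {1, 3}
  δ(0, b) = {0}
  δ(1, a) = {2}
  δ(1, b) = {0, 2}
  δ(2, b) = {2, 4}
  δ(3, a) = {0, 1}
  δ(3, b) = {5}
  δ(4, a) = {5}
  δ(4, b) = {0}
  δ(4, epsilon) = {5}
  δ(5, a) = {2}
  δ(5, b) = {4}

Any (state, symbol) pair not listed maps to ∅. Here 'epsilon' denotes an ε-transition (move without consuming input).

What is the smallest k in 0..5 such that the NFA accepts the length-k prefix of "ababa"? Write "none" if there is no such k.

2

Start in {0}.
Read 'a': {0} → {1, 3}.
Read 'b': {1, 3} → {0, 2, 5}.
None of the earlier sets intersect F, but {0, 2, 5} does.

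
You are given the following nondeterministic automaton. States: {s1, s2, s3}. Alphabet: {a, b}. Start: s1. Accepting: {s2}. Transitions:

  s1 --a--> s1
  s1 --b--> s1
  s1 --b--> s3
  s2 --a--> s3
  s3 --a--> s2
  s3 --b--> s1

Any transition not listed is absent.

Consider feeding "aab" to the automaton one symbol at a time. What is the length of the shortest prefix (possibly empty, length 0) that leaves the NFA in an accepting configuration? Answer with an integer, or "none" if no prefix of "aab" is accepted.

none

Start in {s1}.
Read 'a': s1→{s1}; now {s1}.
Read 'a': s1→{s1}; now {s1}.
Read 'b': s1→{s1, s3}; now {s1, s3}.
No reachable set along the way intersects F.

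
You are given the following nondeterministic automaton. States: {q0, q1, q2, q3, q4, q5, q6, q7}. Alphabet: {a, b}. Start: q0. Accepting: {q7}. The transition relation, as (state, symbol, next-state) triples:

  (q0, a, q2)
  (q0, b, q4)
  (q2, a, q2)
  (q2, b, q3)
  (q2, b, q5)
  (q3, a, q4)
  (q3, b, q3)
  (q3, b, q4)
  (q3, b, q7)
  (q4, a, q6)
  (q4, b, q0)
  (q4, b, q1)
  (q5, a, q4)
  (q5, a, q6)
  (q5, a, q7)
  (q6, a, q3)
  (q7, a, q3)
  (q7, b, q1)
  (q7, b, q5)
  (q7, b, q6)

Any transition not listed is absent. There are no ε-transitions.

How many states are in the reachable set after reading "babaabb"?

0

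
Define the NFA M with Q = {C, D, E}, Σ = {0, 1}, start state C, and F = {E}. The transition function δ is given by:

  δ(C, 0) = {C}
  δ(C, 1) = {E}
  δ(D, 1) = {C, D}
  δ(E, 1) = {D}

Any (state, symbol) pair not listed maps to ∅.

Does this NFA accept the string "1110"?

No

Start in {C}.
Read '1': {C} → {E}.
Read '1': {E} → {D}.
Read '1': {D} → {C, D}.
Read '0': {C, D} → {C}.
The final set {C} contains no accepting state.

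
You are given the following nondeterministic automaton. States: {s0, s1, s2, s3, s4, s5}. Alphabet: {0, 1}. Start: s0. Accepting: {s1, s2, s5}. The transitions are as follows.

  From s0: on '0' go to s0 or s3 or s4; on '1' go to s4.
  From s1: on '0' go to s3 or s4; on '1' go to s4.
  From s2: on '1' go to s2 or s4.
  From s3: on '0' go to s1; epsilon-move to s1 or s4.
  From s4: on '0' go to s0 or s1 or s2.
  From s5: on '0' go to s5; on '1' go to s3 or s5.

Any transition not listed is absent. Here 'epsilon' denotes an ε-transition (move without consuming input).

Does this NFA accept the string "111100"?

No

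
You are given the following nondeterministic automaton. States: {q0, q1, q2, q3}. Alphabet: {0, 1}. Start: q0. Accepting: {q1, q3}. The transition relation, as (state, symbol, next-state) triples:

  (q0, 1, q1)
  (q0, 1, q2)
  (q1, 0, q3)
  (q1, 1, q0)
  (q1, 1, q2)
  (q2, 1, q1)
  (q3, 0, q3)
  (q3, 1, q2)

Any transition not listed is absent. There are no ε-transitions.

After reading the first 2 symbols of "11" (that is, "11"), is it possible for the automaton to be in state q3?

No

Start in {q0}.
Read '1': q0→{q1, q2}; now {q1, q2}.
Read '1': q1→{q0, q2}, q2→{q1}; now {q0, q1, q2}.
State q3 is not in {q0, q1, q2}.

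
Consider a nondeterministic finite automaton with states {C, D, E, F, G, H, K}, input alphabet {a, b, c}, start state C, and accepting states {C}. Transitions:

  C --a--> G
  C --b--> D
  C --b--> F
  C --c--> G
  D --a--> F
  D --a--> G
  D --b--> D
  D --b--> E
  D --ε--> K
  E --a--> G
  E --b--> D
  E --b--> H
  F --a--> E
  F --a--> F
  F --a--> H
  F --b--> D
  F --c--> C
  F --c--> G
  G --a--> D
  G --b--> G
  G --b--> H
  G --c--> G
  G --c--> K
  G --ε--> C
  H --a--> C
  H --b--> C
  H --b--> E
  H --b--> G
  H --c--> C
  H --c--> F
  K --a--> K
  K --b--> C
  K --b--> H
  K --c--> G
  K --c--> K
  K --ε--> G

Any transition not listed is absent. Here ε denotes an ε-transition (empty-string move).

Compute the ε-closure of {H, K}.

{C, G, H, K}

Begin with {H, K}.
ε-move K → G; add G.
ε-move G → C; add C.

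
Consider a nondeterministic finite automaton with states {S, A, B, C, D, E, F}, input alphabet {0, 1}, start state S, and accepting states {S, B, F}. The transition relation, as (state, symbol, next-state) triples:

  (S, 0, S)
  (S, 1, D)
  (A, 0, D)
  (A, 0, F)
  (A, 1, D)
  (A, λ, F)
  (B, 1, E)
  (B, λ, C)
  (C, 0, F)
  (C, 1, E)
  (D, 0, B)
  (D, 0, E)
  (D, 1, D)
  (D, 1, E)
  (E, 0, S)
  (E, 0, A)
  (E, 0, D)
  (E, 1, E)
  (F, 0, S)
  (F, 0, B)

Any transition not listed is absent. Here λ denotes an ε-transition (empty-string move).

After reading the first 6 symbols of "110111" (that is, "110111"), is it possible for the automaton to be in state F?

No

Start in {S}.
Read '1': S→{D}; now {D}.
Read '1': D→{D, E}; now {D, E}.
Read '0': D→{B, E}, E→{S, A, D}; union {S, A, B, D, E}; ε-closure = {S, A, B, C, D, E, F}.
Read '1': S→{D}, A→{D}, B→{E}, C→{E}, D→{D, E}, E→{E}, F→∅; now {D, E}.
Read '1': D→{D, E}, E→{E}; now {D, E}.
Read '1': D→{D, E}, E→{E}; now {D, E}.
State F is not in {D, E}.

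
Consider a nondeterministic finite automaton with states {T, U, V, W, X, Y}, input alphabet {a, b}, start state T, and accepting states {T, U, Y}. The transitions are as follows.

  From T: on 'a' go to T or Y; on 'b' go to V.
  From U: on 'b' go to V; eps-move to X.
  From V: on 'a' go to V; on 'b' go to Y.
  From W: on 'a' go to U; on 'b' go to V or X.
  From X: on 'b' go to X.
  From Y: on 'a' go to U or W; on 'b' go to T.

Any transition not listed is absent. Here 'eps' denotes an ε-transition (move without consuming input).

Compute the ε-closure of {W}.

Begin with {W}.
No ε-moves leave this set, so the closure equals the set itself.

{W}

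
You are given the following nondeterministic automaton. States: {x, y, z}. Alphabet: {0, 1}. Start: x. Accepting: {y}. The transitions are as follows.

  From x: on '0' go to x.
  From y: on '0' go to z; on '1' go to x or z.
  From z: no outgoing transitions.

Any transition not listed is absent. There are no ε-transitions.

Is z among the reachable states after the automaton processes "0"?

Start in {x}.
Read '0': {x} → {x}.
State z is not in {x}.

No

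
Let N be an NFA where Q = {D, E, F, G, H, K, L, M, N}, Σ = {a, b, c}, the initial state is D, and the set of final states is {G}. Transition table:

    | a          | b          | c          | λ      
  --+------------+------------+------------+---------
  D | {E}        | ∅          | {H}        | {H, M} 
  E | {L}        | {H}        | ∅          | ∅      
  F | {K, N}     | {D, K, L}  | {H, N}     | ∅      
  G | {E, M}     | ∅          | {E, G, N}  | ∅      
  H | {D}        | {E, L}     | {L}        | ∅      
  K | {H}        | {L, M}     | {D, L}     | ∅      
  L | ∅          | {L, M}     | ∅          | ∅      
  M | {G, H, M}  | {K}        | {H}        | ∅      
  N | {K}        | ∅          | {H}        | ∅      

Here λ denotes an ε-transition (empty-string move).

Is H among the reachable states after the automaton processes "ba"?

Start: ε-closure({D}) = {D, H, M}.
Read 'b': {D, H, M} → {E, K, L}.
Read 'a': {E, K, L} → {H, L}.
State H is in {H, L}.

Yes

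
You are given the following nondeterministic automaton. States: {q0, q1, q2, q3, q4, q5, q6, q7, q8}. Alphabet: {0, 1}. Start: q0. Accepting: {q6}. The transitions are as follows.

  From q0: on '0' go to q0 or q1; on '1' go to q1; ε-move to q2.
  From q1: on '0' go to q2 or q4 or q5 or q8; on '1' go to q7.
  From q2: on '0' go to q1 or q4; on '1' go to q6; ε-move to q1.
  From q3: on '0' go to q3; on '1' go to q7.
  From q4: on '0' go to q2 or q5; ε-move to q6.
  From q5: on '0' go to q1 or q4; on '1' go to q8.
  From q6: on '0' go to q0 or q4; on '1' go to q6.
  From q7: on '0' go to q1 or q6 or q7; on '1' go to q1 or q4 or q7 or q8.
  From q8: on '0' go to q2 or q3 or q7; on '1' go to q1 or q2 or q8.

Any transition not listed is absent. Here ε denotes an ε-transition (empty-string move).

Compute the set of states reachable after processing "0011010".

Start: ε-closure({q0}) = {q0, q1, q2}.
Read '0': q0→{q0, q1}, q1→{q2, q4, q5, q8}, q2→{q1, q4}; union {q0, q1, q2, q4, q5, q8}; ε-closure = {q0, q1, q2, q4, q5, q6, q8}.
Read '0': q0→{q0, q1}, q1→{q2, q4, q5, q8}, q2→{q1, q4}, q4→{q2, q5}, q5→{q1, q4}, q6→{q0, q4}, q8→{q2, q3, q7}; union {q0, q1, q2, q3, q4, q5, q7, q8}; ε-closure = {q0, q1, q2, q3, q4, q5, q6, q7, q8}.
Read '1': q0→{q1}, q1→{q7}, q2→{q6}, q3→{q7}, q4→∅, q5→{q8}, q6→{q6}, q7→{q1, q4, q7, q8}, q8→{q1, q2, q8}; now {q1, q2, q4, q6, q7, q8}.
Read '1': q1→{q7}, q2→{q6}, q4→∅, q6→{q6}, q7→{q1, q4, q7, q8}, q8→{q1, q2, q8}; now {q1, q2, q4, q6, q7, q8}.
Read '0': q1→{q2, q4, q5, q8}, q2→{q1, q4}, q4→{q2, q5}, q6→{q0, q4}, q7→{q1, q6, q7}, q8→{q2, q3, q7}; now {q0, q1, q2, q3, q4, q5, q6, q7, q8}.
Read '1': q0→{q1}, q1→{q7}, q2→{q6}, q3→{q7}, q4→∅, q5→{q8}, q6→{q6}, q7→{q1, q4, q7, q8}, q8→{q1, q2, q8}; now {q1, q2, q4, q6, q7, q8}.
Read '0': q1→{q2, q4, q5, q8}, q2→{q1, q4}, q4→{q2, q5}, q6→{q0, q4}, q7→{q1, q6, q7}, q8→{q2, q3, q7}; now {q0, q1, q2, q3, q4, q5, q6, q7, q8}.

{q0, q1, q2, q3, q4, q5, q6, q7, q8}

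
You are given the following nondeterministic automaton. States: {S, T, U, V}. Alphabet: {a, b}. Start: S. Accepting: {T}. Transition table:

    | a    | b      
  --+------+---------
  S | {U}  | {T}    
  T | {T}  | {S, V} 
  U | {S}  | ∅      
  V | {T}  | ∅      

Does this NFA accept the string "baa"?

Start in {S}.
Read 'b': S→{T}; now {T}.
Read 'a': T→{T}; now {T}.
Read 'a': T→{T}; now {T}.
The final set {T} contains the accepting state T.

Yes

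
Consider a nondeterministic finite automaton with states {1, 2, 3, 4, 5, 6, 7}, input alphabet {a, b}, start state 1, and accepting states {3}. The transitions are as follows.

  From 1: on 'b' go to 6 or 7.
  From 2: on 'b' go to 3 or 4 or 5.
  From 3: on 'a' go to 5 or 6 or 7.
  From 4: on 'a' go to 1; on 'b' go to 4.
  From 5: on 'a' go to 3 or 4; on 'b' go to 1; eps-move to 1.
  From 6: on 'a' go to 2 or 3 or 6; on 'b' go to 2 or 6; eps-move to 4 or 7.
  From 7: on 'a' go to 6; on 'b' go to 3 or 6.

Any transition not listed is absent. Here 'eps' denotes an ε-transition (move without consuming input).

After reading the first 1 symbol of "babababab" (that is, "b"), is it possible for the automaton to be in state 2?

No

Start in {1}.
Read 'b': 1→{6, 7}; union {6, 7}; ε-closure = {4, 6, 7}.
State 2 is not in {4, 6, 7}.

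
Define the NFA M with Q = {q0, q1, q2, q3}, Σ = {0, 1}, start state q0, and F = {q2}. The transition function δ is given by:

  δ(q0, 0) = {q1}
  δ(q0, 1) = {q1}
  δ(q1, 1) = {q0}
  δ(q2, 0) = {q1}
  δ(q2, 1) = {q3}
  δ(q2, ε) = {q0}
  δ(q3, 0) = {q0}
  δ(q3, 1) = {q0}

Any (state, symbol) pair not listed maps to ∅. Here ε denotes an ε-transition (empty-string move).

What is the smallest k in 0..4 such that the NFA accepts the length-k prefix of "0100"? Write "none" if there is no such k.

Start in {q0}.
Read '0': q0→{q1}; now {q1}.
Read '1': q1→{q0}; now {q0}.
Read '0': q0→{q1}; now {q1}.
Read '0': q1→∅; now ∅.
No reachable set along the way intersects F.

none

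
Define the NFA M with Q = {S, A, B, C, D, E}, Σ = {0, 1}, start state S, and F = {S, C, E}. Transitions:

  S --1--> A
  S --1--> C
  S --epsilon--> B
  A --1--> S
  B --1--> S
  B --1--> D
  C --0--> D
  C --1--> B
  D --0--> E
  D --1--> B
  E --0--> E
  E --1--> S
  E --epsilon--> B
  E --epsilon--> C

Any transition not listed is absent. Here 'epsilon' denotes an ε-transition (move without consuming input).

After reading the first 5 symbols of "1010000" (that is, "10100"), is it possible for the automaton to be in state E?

Yes

Start: ε-closure({S}) = {S, B}.
Read '1': {S, B} → {S, A, B, C, D}.
Read '0': {S, A, B, C, D} → {B, C, D, E}.
Read '1': {B, C, D, E} → {S, B, D}.
Read '0': {S, B, D} → {B, C, E}.
Read '0': {B, C, E} → {B, C, D, E}.
State E is in {B, C, D, E}.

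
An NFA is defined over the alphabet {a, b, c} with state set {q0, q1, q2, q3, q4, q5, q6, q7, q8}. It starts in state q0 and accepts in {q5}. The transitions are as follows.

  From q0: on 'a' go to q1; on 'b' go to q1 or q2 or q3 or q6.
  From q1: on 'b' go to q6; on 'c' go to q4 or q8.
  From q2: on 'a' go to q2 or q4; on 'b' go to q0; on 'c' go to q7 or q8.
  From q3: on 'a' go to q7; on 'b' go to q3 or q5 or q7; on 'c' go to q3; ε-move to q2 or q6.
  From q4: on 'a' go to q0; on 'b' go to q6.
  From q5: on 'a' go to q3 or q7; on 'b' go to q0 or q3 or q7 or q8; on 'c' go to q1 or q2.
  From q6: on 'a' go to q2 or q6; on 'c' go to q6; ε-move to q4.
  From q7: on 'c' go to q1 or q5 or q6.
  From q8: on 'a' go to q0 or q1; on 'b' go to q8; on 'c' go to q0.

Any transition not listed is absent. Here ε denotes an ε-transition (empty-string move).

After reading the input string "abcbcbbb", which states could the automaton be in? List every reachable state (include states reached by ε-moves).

Start in {q0}.
Read 'a': {q0} → {q1}.
Read 'b': {q1} → {q4, q6}.
Read 'c': {q4, q6} → {q4, q6}.
Read 'b': {q4, q6} → {q4, q6}.
Read 'c': {q4, q6} → {q4, q6}.
Read 'b': {q4, q6} → {q4, q6}.
Read 'b': {q4, q6} → {q4, q6}.
Read 'b': {q4, q6} → {q4, q6}.

{q4, q6}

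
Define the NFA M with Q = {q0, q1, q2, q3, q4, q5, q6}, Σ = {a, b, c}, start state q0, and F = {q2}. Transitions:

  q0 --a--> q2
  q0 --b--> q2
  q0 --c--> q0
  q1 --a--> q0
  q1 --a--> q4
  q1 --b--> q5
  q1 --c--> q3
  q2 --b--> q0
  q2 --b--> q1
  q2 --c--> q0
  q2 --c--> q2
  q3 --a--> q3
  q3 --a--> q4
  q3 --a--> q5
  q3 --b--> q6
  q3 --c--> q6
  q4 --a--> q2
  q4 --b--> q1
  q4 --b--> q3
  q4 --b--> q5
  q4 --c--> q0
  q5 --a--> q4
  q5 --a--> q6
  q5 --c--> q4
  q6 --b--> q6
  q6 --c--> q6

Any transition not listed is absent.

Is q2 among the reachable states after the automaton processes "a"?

Yes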